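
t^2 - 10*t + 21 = (t - 7)*(t - 3)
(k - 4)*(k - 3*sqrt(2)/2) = k^2 - 4*k - 3*sqrt(2)*k/2 + 6*sqrt(2)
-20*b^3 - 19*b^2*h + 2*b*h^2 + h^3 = (-4*b + h)*(b + h)*(5*b + h)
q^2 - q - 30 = (q - 6)*(q + 5)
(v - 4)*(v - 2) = v^2 - 6*v + 8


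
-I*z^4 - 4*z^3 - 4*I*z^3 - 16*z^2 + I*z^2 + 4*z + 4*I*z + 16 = (z + 1)*(z + 4)*(z - 4*I)*(-I*z + I)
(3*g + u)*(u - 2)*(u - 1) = 3*g*u^2 - 9*g*u + 6*g + u^3 - 3*u^2 + 2*u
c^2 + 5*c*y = c*(c + 5*y)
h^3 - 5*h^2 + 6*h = h*(h - 3)*(h - 2)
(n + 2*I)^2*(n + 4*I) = n^3 + 8*I*n^2 - 20*n - 16*I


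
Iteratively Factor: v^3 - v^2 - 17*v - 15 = (v - 5)*(v^2 + 4*v + 3) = (v - 5)*(v + 1)*(v + 3)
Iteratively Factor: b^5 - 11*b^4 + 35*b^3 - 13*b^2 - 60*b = (b - 5)*(b^4 - 6*b^3 + 5*b^2 + 12*b) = (b - 5)*(b - 4)*(b^3 - 2*b^2 - 3*b) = (b - 5)*(b - 4)*(b - 3)*(b^2 + b) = b*(b - 5)*(b - 4)*(b - 3)*(b + 1)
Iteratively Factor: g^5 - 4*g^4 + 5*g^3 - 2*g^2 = (g)*(g^4 - 4*g^3 + 5*g^2 - 2*g) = g*(g - 2)*(g^3 - 2*g^2 + g) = g*(g - 2)*(g - 1)*(g^2 - g) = g^2*(g - 2)*(g - 1)*(g - 1)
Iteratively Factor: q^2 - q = (q)*(q - 1)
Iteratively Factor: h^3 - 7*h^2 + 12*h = (h - 3)*(h^2 - 4*h) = h*(h - 3)*(h - 4)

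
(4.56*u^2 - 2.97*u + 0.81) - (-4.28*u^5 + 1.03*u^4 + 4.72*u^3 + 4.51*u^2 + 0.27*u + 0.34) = 4.28*u^5 - 1.03*u^4 - 4.72*u^3 + 0.0499999999999998*u^2 - 3.24*u + 0.47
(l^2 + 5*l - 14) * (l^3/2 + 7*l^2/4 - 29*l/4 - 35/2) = l^5/2 + 17*l^4/4 - 11*l^3/2 - 313*l^2/4 + 14*l + 245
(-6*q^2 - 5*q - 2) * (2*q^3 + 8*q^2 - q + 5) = -12*q^5 - 58*q^4 - 38*q^3 - 41*q^2 - 23*q - 10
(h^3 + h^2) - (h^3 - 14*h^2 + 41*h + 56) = 15*h^2 - 41*h - 56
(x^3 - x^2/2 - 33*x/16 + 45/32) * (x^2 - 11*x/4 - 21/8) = x^5 - 13*x^4/4 - 53*x^3/16 + 537*x^2/64 + 99*x/64 - 945/256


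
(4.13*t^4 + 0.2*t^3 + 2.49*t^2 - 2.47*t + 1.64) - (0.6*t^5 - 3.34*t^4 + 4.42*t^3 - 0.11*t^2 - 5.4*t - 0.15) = -0.6*t^5 + 7.47*t^4 - 4.22*t^3 + 2.6*t^2 + 2.93*t + 1.79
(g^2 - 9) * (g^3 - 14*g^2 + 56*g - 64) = g^5 - 14*g^4 + 47*g^3 + 62*g^2 - 504*g + 576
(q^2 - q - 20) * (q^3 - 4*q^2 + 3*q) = q^5 - 5*q^4 - 13*q^3 + 77*q^2 - 60*q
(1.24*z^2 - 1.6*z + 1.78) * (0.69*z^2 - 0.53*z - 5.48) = 0.8556*z^4 - 1.7612*z^3 - 4.719*z^2 + 7.8246*z - 9.7544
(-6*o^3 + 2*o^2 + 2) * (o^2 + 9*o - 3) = -6*o^5 - 52*o^4 + 36*o^3 - 4*o^2 + 18*o - 6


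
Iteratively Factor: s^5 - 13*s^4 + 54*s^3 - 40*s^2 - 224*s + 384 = (s + 2)*(s^4 - 15*s^3 + 84*s^2 - 208*s + 192) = (s - 4)*(s + 2)*(s^3 - 11*s^2 + 40*s - 48) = (s - 4)*(s - 3)*(s + 2)*(s^2 - 8*s + 16) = (s - 4)^2*(s - 3)*(s + 2)*(s - 4)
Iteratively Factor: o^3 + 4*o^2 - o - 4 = (o + 1)*(o^2 + 3*o - 4) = (o - 1)*(o + 1)*(o + 4)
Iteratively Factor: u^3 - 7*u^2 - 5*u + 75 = (u - 5)*(u^2 - 2*u - 15) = (u - 5)*(u + 3)*(u - 5)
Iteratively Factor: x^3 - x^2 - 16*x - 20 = (x - 5)*(x^2 + 4*x + 4) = (x - 5)*(x + 2)*(x + 2)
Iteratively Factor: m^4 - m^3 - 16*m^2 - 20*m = (m + 2)*(m^3 - 3*m^2 - 10*m) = m*(m + 2)*(m^2 - 3*m - 10) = m*(m + 2)^2*(m - 5)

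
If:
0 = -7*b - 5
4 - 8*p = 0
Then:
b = -5/7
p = 1/2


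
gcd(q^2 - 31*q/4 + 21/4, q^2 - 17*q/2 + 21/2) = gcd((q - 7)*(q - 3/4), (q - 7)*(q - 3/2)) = q - 7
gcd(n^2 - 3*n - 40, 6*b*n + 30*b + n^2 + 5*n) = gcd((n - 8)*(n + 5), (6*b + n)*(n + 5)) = n + 5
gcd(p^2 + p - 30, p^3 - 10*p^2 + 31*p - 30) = p - 5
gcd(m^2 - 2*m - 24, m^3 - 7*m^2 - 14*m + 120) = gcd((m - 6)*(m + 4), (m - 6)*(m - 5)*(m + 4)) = m^2 - 2*m - 24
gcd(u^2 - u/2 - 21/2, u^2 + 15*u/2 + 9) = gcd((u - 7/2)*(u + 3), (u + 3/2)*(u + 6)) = 1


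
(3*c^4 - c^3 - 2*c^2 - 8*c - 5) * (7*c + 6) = 21*c^5 + 11*c^4 - 20*c^3 - 68*c^2 - 83*c - 30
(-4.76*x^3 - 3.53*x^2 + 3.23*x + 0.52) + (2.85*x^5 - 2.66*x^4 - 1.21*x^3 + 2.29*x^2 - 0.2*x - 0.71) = 2.85*x^5 - 2.66*x^4 - 5.97*x^3 - 1.24*x^2 + 3.03*x - 0.19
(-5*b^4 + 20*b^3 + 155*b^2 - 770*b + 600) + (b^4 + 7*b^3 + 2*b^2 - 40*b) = -4*b^4 + 27*b^3 + 157*b^2 - 810*b + 600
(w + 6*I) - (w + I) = 5*I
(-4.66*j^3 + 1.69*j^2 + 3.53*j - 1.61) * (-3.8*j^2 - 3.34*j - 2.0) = 17.708*j^5 + 9.1424*j^4 - 9.7386*j^3 - 9.0522*j^2 - 1.6826*j + 3.22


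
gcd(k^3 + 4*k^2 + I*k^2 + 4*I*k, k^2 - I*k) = k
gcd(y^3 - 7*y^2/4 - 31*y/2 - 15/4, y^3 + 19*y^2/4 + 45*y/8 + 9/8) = y^2 + 13*y/4 + 3/4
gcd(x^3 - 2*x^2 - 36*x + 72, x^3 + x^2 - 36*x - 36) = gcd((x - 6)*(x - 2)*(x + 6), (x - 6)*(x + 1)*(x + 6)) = x^2 - 36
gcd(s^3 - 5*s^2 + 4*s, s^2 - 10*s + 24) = s - 4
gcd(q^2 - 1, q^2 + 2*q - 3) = q - 1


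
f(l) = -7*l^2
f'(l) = -14*l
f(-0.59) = -2.44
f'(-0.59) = 8.26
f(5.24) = -192.20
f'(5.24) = -73.36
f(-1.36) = -12.95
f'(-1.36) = 19.04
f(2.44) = -41.68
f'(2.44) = -34.16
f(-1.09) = -8.32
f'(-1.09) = 15.26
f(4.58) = -146.83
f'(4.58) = -64.12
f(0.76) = -4.04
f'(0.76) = -10.64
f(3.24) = -73.48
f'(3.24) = -45.36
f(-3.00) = -63.00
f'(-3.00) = 42.00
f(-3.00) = -63.00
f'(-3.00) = 42.00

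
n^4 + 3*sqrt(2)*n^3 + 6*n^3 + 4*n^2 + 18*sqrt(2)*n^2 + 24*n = n*(n + 6)*(n + sqrt(2))*(n + 2*sqrt(2))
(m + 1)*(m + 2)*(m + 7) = m^3 + 10*m^2 + 23*m + 14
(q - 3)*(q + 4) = q^2 + q - 12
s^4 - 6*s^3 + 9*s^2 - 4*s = s*(s - 4)*(s - 1)^2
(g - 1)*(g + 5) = g^2 + 4*g - 5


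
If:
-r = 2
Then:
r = -2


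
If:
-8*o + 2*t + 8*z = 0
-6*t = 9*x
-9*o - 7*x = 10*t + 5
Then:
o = 64*z/91 - 15/91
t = -108*z/91 - 60/91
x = 72*z/91 + 40/91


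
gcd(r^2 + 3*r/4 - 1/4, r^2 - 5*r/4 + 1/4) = r - 1/4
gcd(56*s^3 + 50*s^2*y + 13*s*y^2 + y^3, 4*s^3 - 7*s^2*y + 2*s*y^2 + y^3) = 4*s + y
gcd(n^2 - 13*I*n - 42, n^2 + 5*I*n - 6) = 1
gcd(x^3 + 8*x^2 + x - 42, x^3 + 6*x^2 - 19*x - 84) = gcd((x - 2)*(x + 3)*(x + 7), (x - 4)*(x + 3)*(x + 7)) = x^2 + 10*x + 21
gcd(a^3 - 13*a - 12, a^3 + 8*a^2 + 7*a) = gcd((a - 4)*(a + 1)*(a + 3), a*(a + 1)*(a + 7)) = a + 1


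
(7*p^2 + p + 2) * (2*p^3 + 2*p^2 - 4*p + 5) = 14*p^5 + 16*p^4 - 22*p^3 + 35*p^2 - 3*p + 10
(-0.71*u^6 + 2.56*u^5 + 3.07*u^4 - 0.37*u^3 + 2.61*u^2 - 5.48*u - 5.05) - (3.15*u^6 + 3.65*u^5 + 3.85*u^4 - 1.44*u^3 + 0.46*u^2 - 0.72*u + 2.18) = -3.86*u^6 - 1.09*u^5 - 0.78*u^4 + 1.07*u^3 + 2.15*u^2 - 4.76*u - 7.23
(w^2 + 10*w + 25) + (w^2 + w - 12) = 2*w^2 + 11*w + 13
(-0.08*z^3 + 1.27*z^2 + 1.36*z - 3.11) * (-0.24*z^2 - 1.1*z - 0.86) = 0.0192*z^5 - 0.2168*z^4 - 1.6546*z^3 - 1.8418*z^2 + 2.2514*z + 2.6746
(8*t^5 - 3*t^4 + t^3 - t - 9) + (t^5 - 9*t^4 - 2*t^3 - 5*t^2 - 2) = 9*t^5 - 12*t^4 - t^3 - 5*t^2 - t - 11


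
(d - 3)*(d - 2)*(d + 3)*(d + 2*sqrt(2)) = d^4 - 2*d^3 + 2*sqrt(2)*d^3 - 9*d^2 - 4*sqrt(2)*d^2 - 18*sqrt(2)*d + 18*d + 36*sqrt(2)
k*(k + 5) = k^2 + 5*k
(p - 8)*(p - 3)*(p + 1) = p^3 - 10*p^2 + 13*p + 24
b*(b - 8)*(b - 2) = b^3 - 10*b^2 + 16*b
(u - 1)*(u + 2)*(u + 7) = u^3 + 8*u^2 + 5*u - 14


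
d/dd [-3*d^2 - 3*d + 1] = -6*d - 3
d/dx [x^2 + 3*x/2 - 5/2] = 2*x + 3/2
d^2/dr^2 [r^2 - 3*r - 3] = 2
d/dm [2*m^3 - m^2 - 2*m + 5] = 6*m^2 - 2*m - 2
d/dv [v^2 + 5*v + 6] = 2*v + 5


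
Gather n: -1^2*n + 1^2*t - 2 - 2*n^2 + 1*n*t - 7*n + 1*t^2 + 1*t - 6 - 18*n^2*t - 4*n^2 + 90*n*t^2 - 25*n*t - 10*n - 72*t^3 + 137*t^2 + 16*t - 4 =n^2*(-18*t - 6) + n*(90*t^2 - 24*t - 18) - 72*t^3 + 138*t^2 + 18*t - 12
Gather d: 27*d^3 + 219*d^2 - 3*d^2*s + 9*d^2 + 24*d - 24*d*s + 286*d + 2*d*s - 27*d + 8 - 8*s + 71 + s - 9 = 27*d^3 + d^2*(228 - 3*s) + d*(283 - 22*s) - 7*s + 70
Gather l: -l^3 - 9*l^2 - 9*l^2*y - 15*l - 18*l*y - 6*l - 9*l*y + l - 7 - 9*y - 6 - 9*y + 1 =-l^3 + l^2*(-9*y - 9) + l*(-27*y - 20) - 18*y - 12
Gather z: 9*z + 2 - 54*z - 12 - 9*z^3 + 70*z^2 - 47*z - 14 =-9*z^3 + 70*z^2 - 92*z - 24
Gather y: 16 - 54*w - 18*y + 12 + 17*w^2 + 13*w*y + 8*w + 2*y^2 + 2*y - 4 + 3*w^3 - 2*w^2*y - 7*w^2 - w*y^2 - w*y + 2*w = 3*w^3 + 10*w^2 - 44*w + y^2*(2 - w) + y*(-2*w^2 + 12*w - 16) + 24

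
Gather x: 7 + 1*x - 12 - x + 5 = 0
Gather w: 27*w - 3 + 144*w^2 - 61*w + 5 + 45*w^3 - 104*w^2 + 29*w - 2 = 45*w^3 + 40*w^2 - 5*w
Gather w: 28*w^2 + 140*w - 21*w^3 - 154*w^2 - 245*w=-21*w^3 - 126*w^2 - 105*w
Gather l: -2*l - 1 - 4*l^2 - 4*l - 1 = -4*l^2 - 6*l - 2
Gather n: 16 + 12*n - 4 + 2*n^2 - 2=2*n^2 + 12*n + 10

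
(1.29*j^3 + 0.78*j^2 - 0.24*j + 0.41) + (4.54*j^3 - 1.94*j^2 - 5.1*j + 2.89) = 5.83*j^3 - 1.16*j^2 - 5.34*j + 3.3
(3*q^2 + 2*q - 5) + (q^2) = 4*q^2 + 2*q - 5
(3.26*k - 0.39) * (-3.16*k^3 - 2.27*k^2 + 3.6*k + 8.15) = -10.3016*k^4 - 6.1678*k^3 + 12.6213*k^2 + 25.165*k - 3.1785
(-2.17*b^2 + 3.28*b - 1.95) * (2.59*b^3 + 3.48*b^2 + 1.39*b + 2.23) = -5.6203*b^5 + 0.943599999999999*b^4 + 3.3476*b^3 - 7.0659*b^2 + 4.6039*b - 4.3485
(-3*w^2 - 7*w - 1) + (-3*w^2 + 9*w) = -6*w^2 + 2*w - 1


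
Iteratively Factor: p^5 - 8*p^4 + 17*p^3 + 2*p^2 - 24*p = (p)*(p^4 - 8*p^3 + 17*p^2 + 2*p - 24) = p*(p - 2)*(p^3 - 6*p^2 + 5*p + 12) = p*(p - 4)*(p - 2)*(p^2 - 2*p - 3) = p*(p - 4)*(p - 2)*(p + 1)*(p - 3)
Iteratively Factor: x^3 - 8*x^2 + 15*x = (x - 3)*(x^2 - 5*x) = (x - 5)*(x - 3)*(x)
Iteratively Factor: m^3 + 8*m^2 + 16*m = (m + 4)*(m^2 + 4*m) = m*(m + 4)*(m + 4)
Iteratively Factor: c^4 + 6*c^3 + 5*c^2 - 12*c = (c - 1)*(c^3 + 7*c^2 + 12*c) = c*(c - 1)*(c^2 + 7*c + 12) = c*(c - 1)*(c + 4)*(c + 3)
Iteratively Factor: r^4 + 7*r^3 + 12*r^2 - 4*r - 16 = (r - 1)*(r^3 + 8*r^2 + 20*r + 16) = (r - 1)*(r + 2)*(r^2 + 6*r + 8) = (r - 1)*(r + 2)^2*(r + 4)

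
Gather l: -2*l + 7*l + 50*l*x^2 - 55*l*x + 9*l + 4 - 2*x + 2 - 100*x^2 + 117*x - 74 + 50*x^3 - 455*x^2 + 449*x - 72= l*(50*x^2 - 55*x + 14) + 50*x^3 - 555*x^2 + 564*x - 140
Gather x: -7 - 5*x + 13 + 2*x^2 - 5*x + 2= 2*x^2 - 10*x + 8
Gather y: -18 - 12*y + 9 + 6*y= -6*y - 9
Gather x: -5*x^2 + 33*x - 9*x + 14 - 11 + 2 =-5*x^2 + 24*x + 5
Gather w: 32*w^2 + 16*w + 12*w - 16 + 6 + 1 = 32*w^2 + 28*w - 9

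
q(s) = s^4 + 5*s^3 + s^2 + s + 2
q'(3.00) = 250.00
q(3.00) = 230.00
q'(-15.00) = -10154.00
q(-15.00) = 33962.00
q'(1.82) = 78.44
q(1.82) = 48.25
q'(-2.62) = 26.79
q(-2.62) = -36.56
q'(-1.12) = 11.96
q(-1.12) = -3.32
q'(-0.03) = 0.95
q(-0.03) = 1.97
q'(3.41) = 340.85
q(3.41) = 350.51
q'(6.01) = 1423.15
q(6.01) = 2434.20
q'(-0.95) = 9.21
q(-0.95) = -1.52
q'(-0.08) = 0.93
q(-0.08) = 1.92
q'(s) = 4*s^3 + 15*s^2 + 2*s + 1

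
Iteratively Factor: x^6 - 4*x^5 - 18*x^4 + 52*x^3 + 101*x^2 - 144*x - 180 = (x + 2)*(x^5 - 6*x^4 - 6*x^3 + 64*x^2 - 27*x - 90) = (x + 2)*(x + 3)*(x^4 - 9*x^3 + 21*x^2 + x - 30) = (x - 2)*(x + 2)*(x + 3)*(x^3 - 7*x^2 + 7*x + 15) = (x - 3)*(x - 2)*(x + 2)*(x + 3)*(x^2 - 4*x - 5) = (x - 3)*(x - 2)*(x + 1)*(x + 2)*(x + 3)*(x - 5)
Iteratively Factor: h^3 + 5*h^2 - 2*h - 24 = (h - 2)*(h^2 + 7*h + 12) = (h - 2)*(h + 4)*(h + 3)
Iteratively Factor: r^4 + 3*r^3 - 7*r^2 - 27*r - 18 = (r + 3)*(r^3 - 7*r - 6) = (r - 3)*(r + 3)*(r^2 + 3*r + 2) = (r - 3)*(r + 1)*(r + 3)*(r + 2)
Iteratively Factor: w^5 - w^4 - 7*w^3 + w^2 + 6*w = (w)*(w^4 - w^3 - 7*w^2 + w + 6) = w*(w + 1)*(w^3 - 2*w^2 - 5*w + 6) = w*(w + 1)*(w + 2)*(w^2 - 4*w + 3) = w*(w - 3)*(w + 1)*(w + 2)*(w - 1)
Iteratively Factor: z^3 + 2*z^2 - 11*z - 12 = (z - 3)*(z^2 + 5*z + 4) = (z - 3)*(z + 4)*(z + 1)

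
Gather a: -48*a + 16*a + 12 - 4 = 8 - 32*a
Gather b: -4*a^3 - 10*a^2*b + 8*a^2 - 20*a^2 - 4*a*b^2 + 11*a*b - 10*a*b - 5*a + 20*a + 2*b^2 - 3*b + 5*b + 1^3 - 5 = -4*a^3 - 12*a^2 + 15*a + b^2*(2 - 4*a) + b*(-10*a^2 + a + 2) - 4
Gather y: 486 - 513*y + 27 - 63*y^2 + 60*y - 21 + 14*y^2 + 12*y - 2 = -49*y^2 - 441*y + 490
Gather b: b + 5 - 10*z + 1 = b - 10*z + 6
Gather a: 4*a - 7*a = -3*a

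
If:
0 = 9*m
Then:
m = 0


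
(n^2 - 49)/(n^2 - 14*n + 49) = (n + 7)/(n - 7)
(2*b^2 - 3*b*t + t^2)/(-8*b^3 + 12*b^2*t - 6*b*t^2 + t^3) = (-b + t)/(4*b^2 - 4*b*t + t^2)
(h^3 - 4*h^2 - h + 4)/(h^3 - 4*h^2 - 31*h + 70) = (h^3 - 4*h^2 - h + 4)/(h^3 - 4*h^2 - 31*h + 70)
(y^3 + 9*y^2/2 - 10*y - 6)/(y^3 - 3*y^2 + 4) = (y^2 + 13*y/2 + 3)/(y^2 - y - 2)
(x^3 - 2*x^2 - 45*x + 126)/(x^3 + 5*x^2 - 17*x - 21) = (x - 6)/(x + 1)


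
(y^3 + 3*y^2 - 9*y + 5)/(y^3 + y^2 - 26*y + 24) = (y^2 + 4*y - 5)/(y^2 + 2*y - 24)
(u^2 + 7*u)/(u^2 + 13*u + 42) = u/(u + 6)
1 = 1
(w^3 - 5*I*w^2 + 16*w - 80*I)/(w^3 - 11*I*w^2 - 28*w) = (w^2 - I*w + 20)/(w*(w - 7*I))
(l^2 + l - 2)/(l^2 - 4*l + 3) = (l + 2)/(l - 3)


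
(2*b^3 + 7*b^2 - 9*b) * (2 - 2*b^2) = -4*b^5 - 14*b^4 + 22*b^3 + 14*b^2 - 18*b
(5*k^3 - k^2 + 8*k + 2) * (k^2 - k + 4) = 5*k^5 - 6*k^4 + 29*k^3 - 10*k^2 + 30*k + 8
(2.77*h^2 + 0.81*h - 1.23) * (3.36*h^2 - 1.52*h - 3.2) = 9.3072*h^4 - 1.4888*h^3 - 14.228*h^2 - 0.722400000000001*h + 3.936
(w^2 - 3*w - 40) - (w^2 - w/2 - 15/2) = -5*w/2 - 65/2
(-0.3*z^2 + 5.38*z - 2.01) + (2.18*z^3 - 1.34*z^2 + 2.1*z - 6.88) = 2.18*z^3 - 1.64*z^2 + 7.48*z - 8.89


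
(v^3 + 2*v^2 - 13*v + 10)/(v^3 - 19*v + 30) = (v - 1)/(v - 3)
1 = 1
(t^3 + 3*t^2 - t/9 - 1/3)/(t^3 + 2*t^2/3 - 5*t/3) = (9*t^3 + 27*t^2 - t - 3)/(3*t*(3*t^2 + 2*t - 5))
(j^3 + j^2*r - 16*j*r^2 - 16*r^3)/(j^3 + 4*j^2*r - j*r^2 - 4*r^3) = (-j + 4*r)/(-j + r)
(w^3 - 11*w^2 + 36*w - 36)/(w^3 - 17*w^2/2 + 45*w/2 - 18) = 2*(w^2 - 8*w + 12)/(2*w^2 - 11*w + 12)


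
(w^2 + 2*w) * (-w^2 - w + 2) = -w^4 - 3*w^3 + 4*w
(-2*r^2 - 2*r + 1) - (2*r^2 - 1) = -4*r^2 - 2*r + 2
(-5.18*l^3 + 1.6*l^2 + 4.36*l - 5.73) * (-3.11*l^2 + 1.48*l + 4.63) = 16.1098*l^5 - 12.6424*l^4 - 35.175*l^3 + 31.6811*l^2 + 11.7064*l - 26.5299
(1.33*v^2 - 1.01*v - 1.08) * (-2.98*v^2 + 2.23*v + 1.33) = -3.9634*v^4 + 5.9757*v^3 + 2.735*v^2 - 3.7517*v - 1.4364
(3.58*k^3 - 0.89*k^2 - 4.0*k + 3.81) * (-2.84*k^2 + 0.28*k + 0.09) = -10.1672*k^5 + 3.53*k^4 + 11.433*k^3 - 12.0205*k^2 + 0.7068*k + 0.3429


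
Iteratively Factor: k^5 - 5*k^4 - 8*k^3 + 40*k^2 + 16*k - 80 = (k + 2)*(k^4 - 7*k^3 + 6*k^2 + 28*k - 40) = (k - 2)*(k + 2)*(k^3 - 5*k^2 - 4*k + 20) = (k - 2)^2*(k + 2)*(k^2 - 3*k - 10) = (k - 5)*(k - 2)^2*(k + 2)*(k + 2)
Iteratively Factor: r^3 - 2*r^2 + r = (r - 1)*(r^2 - r) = (r - 1)^2*(r)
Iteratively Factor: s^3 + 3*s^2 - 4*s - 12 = (s + 2)*(s^2 + s - 6) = (s + 2)*(s + 3)*(s - 2)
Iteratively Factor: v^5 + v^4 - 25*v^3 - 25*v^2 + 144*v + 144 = (v - 3)*(v^4 + 4*v^3 - 13*v^2 - 64*v - 48) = (v - 3)*(v + 3)*(v^3 + v^2 - 16*v - 16) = (v - 4)*(v - 3)*(v + 3)*(v^2 + 5*v + 4) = (v - 4)*(v - 3)*(v + 1)*(v + 3)*(v + 4)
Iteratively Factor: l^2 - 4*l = (l - 4)*(l)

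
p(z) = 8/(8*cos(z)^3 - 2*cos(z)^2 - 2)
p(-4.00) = -1.57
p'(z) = 8*(24*sin(z)*cos(z)^2 - 4*sin(z)*cos(z))/(8*cos(z)^3 - 2*cos(z)^2 - 2)^2 = 8*(6*cos(z) - 1)*sin(z)*cos(z)/(-4*cos(z)^3 + cos(z)^2 + 1)^2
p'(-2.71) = -0.84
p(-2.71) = -0.83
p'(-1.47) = 0.31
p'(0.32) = 4.85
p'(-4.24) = 4.82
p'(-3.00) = -0.23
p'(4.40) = -4.54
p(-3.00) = -0.68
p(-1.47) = -3.98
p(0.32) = 2.63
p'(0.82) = 323.52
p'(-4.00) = 3.01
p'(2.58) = 1.28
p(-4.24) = -2.53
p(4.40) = -3.30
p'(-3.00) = -0.23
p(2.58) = -0.97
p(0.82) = -20.48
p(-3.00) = -0.68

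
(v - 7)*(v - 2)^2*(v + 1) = v^4 - 10*v^3 + 21*v^2 + 4*v - 28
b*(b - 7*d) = b^2 - 7*b*d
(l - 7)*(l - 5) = l^2 - 12*l + 35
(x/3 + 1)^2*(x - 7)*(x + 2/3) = x^4/9 - x^3/27 - 101*x^2/27 - 85*x/9 - 14/3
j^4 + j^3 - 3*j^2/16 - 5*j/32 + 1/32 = (j - 1/4)^2*(j + 1/2)*(j + 1)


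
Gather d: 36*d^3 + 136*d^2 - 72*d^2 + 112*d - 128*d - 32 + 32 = 36*d^3 + 64*d^2 - 16*d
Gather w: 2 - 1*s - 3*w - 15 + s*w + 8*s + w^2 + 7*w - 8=7*s + w^2 + w*(s + 4) - 21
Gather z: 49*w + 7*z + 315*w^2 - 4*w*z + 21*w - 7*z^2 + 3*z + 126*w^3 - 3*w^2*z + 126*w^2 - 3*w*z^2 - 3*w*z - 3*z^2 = 126*w^3 + 441*w^2 + 70*w + z^2*(-3*w - 10) + z*(-3*w^2 - 7*w + 10)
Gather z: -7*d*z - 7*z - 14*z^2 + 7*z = -7*d*z - 14*z^2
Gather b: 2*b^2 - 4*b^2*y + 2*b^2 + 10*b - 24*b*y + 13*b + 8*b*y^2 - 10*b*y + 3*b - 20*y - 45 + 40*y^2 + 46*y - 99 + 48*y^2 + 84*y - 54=b^2*(4 - 4*y) + b*(8*y^2 - 34*y + 26) + 88*y^2 + 110*y - 198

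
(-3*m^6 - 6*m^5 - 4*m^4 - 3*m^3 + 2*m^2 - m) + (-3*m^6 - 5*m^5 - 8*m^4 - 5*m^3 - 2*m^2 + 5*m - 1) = -6*m^6 - 11*m^5 - 12*m^4 - 8*m^3 + 4*m - 1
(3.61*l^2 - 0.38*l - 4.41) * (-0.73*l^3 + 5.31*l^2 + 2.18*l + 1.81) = -2.6353*l^5 + 19.4465*l^4 + 9.0713*l^3 - 17.7114*l^2 - 10.3016*l - 7.9821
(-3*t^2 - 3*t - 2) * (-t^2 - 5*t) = 3*t^4 + 18*t^3 + 17*t^2 + 10*t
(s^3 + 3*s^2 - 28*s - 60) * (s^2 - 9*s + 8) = s^5 - 6*s^4 - 47*s^3 + 216*s^2 + 316*s - 480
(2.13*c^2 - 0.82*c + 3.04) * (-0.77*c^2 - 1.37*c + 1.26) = -1.6401*c^4 - 2.2867*c^3 + 1.4664*c^2 - 5.198*c + 3.8304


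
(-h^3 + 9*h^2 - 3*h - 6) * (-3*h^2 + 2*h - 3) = 3*h^5 - 29*h^4 + 30*h^3 - 15*h^2 - 3*h + 18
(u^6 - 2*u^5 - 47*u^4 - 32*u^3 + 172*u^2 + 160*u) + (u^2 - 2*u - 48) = u^6 - 2*u^5 - 47*u^4 - 32*u^3 + 173*u^2 + 158*u - 48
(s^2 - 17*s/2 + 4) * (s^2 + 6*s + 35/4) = s^4 - 5*s^3/2 - 153*s^2/4 - 403*s/8 + 35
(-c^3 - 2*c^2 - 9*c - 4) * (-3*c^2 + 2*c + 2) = 3*c^5 + 4*c^4 + 21*c^3 - 10*c^2 - 26*c - 8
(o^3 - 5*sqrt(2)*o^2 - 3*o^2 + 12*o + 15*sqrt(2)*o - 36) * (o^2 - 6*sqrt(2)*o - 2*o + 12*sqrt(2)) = o^5 - 11*sqrt(2)*o^4 - 5*o^4 + 55*sqrt(2)*o^3 + 78*o^3 - 360*o^2 - 138*sqrt(2)*o^2 + 432*o + 360*sqrt(2)*o - 432*sqrt(2)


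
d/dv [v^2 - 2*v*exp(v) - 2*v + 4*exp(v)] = -2*v*exp(v) + 2*v + 2*exp(v) - 2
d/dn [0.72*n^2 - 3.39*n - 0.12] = 1.44*n - 3.39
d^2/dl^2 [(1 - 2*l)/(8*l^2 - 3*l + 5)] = 2*(-(2*l - 1)*(16*l - 3)^2 + 2*(24*l - 7)*(8*l^2 - 3*l + 5))/(8*l^2 - 3*l + 5)^3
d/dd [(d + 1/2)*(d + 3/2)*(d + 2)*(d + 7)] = 4*d^3 + 33*d^2 + 131*d/2 + 139/4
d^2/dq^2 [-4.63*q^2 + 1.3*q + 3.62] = -9.26000000000000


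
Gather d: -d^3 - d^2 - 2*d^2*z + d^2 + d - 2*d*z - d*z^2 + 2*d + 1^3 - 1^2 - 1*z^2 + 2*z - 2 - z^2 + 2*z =-d^3 - 2*d^2*z + d*(-z^2 - 2*z + 3) - 2*z^2 + 4*z - 2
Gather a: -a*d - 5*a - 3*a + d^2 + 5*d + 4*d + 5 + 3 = a*(-d - 8) + d^2 + 9*d + 8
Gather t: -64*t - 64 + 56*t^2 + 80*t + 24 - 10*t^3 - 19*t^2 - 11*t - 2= -10*t^3 + 37*t^2 + 5*t - 42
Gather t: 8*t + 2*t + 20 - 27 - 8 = 10*t - 15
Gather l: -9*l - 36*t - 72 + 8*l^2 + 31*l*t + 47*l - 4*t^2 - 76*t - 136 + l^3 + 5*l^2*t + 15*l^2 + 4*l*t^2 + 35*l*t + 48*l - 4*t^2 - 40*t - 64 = l^3 + l^2*(5*t + 23) + l*(4*t^2 + 66*t + 86) - 8*t^2 - 152*t - 272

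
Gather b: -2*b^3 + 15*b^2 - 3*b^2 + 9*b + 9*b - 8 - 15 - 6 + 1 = -2*b^3 + 12*b^2 + 18*b - 28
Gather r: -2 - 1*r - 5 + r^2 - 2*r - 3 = r^2 - 3*r - 10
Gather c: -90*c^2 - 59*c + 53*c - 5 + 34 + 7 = -90*c^2 - 6*c + 36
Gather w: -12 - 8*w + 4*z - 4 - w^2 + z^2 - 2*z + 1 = -w^2 - 8*w + z^2 + 2*z - 15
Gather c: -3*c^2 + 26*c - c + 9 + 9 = -3*c^2 + 25*c + 18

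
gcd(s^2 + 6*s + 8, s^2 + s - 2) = s + 2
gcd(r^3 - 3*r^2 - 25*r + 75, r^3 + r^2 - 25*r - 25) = r^2 - 25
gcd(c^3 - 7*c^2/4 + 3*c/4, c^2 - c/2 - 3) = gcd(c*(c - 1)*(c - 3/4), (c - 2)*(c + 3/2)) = 1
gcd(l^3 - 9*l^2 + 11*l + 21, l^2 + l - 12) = l - 3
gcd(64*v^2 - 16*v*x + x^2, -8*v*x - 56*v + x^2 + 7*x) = -8*v + x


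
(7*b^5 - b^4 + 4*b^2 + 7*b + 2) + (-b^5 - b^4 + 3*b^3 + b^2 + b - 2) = 6*b^5 - 2*b^4 + 3*b^3 + 5*b^2 + 8*b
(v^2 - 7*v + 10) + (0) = v^2 - 7*v + 10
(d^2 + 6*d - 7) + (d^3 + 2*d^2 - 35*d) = d^3 + 3*d^2 - 29*d - 7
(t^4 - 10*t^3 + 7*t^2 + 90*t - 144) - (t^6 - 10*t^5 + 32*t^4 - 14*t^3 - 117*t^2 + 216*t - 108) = -t^6 + 10*t^5 - 31*t^4 + 4*t^3 + 124*t^2 - 126*t - 36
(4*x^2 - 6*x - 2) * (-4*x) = -16*x^3 + 24*x^2 + 8*x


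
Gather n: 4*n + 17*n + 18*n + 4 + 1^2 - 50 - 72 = 39*n - 117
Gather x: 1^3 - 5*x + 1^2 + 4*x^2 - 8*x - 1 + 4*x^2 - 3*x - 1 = 8*x^2 - 16*x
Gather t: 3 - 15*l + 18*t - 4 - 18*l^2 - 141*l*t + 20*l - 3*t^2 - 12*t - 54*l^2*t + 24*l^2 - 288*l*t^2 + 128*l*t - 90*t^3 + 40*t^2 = 6*l^2 + 5*l - 90*t^3 + t^2*(37 - 288*l) + t*(-54*l^2 - 13*l + 6) - 1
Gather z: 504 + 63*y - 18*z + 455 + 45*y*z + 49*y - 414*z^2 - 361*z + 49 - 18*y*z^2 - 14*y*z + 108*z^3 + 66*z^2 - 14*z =112*y + 108*z^3 + z^2*(-18*y - 348) + z*(31*y - 393) + 1008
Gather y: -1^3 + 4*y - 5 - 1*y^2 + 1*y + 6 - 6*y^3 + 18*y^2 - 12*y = -6*y^3 + 17*y^2 - 7*y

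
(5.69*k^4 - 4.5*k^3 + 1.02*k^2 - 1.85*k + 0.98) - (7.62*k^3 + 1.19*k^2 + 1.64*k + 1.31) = 5.69*k^4 - 12.12*k^3 - 0.17*k^2 - 3.49*k - 0.33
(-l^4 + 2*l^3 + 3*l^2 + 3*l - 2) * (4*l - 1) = -4*l^5 + 9*l^4 + 10*l^3 + 9*l^2 - 11*l + 2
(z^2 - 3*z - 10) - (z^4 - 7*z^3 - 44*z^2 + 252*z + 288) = -z^4 + 7*z^3 + 45*z^2 - 255*z - 298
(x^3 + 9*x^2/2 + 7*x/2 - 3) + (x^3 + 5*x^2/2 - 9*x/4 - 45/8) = 2*x^3 + 7*x^2 + 5*x/4 - 69/8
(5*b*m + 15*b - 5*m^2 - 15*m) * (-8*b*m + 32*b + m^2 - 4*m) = -40*b^2*m^2 + 40*b^2*m + 480*b^2 + 45*b*m^3 - 45*b*m^2 - 540*b*m - 5*m^4 + 5*m^3 + 60*m^2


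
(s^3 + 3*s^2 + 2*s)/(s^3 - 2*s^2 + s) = (s^2 + 3*s + 2)/(s^2 - 2*s + 1)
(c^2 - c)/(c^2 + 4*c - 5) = c/(c + 5)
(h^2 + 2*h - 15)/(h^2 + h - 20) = (h - 3)/(h - 4)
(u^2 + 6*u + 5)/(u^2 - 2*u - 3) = (u + 5)/(u - 3)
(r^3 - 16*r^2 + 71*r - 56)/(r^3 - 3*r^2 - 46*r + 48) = (r - 7)/(r + 6)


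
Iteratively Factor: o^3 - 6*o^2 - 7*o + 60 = (o - 5)*(o^2 - o - 12) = (o - 5)*(o - 4)*(o + 3)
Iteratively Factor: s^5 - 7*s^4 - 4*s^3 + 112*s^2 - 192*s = (s - 4)*(s^4 - 3*s^3 - 16*s^2 + 48*s) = (s - 4)^2*(s^3 + s^2 - 12*s) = (s - 4)^2*(s + 4)*(s^2 - 3*s) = s*(s - 4)^2*(s + 4)*(s - 3)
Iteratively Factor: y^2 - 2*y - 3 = (y + 1)*(y - 3)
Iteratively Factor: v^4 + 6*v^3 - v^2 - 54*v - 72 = (v + 3)*(v^3 + 3*v^2 - 10*v - 24) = (v + 2)*(v + 3)*(v^2 + v - 12) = (v - 3)*(v + 2)*(v + 3)*(v + 4)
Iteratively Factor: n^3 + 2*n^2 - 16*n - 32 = (n - 4)*(n^2 + 6*n + 8) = (n - 4)*(n + 2)*(n + 4)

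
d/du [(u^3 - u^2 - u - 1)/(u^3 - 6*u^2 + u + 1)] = u*(-5*u^3 + 4*u^2 - u - 14)/(u^6 - 12*u^5 + 38*u^4 - 10*u^3 - 11*u^2 + 2*u + 1)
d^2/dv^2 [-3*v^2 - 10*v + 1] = -6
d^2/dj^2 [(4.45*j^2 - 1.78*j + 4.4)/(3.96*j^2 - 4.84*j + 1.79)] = (114.754464*j^3 + 224.73396*j^2 - 430.288848*j + 141.441434)/(62.099136*j^6 - 227.696832*j^5 + 362.50632*j^4 - 319.22704*j^3 + 163.86018*j^2 - 46.523532*j + 5.735339)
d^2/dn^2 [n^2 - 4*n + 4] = 2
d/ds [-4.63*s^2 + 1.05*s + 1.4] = 1.05 - 9.26*s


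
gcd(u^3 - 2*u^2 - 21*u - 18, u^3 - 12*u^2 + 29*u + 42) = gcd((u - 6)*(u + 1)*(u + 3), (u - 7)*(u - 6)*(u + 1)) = u^2 - 5*u - 6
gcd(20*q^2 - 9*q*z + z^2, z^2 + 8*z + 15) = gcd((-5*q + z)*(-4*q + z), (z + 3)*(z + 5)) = 1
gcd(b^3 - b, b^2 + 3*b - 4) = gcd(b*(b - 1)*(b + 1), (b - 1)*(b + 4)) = b - 1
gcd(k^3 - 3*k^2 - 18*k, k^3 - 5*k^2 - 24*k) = k^2 + 3*k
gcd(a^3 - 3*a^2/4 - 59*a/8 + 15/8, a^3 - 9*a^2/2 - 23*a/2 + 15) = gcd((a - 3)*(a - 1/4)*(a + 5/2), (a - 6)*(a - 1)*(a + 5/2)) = a + 5/2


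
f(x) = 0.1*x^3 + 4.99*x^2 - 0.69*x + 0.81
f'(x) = 0.3*x^2 + 9.98*x - 0.69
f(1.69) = 14.38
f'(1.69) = 17.03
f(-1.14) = 7.93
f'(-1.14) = -11.68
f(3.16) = 51.61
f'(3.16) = 33.84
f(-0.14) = 1.00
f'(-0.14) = -2.08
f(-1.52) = 13.04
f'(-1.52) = -15.17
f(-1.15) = 8.05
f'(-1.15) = -11.77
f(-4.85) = 110.13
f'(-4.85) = -42.04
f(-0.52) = 2.50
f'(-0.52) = -5.80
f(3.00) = 46.35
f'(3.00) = 31.95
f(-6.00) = 162.99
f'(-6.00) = -49.77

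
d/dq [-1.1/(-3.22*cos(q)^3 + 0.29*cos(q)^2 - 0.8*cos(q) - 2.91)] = (10.626*cos(q)^2 - 0.638*cos(q) + 0.88)*sin(q)/(3.22*cos(q)^3 - 0.29*cos(q)^2 + 0.8*cos(q) + 2.91)^2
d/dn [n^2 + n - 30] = 2*n + 1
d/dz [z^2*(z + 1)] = z*(3*z + 2)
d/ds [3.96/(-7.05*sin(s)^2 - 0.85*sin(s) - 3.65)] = (55.836*sin(s) + 3.366)*cos(s)/(7.05*sin(s)^2 + 0.85*sin(s) + 3.65)^2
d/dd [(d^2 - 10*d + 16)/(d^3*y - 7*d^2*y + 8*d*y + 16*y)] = (-d^3 + 16*d^2 - 46*d + 72)/(y*(d^5 - 10*d^4 + 25*d^3 + 20*d^2 - 80*d - 64))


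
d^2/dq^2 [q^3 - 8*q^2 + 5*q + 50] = 6*q - 16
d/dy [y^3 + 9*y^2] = 3*y*(y + 6)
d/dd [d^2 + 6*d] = 2*d + 6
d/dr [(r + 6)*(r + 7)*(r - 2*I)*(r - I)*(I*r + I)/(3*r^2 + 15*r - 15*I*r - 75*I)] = (3*I*r^6 + r^5*(26 + 48*I) + r^4*(422 + 218*I) + r^3*(2350 - 190*I) + r^2*(4744 - 3795*I) + r*(700 - 8082*I) - 2330 - 2730*I)/(3*r^4 + r^3*(30 - 30*I) - 300*I*r^2 + r*(-750 - 750*I) - 1875)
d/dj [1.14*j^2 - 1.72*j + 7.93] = 2.28*j - 1.72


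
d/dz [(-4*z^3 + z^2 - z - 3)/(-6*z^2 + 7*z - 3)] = (24*z^4 - 56*z^3 + 37*z^2 - 42*z + 24)/(36*z^4 - 84*z^3 + 85*z^2 - 42*z + 9)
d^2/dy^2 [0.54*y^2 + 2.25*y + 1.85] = 1.08000000000000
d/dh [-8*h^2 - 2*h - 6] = -16*h - 2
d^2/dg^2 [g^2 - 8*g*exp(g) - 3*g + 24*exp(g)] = -8*g*exp(g) + 8*exp(g) + 2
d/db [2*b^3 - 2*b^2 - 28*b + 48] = 6*b^2 - 4*b - 28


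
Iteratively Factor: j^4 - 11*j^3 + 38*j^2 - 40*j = (j - 5)*(j^3 - 6*j^2 + 8*j) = (j - 5)*(j - 2)*(j^2 - 4*j) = (j - 5)*(j - 4)*(j - 2)*(j)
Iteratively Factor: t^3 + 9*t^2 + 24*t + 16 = (t + 4)*(t^2 + 5*t + 4) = (t + 4)^2*(t + 1)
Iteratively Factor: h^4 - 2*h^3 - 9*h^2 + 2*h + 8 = (h - 1)*(h^3 - h^2 - 10*h - 8) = (h - 1)*(h + 1)*(h^2 - 2*h - 8) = (h - 4)*(h - 1)*(h + 1)*(h + 2)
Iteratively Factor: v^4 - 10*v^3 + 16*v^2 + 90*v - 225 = (v - 5)*(v^3 - 5*v^2 - 9*v + 45) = (v - 5)*(v - 3)*(v^2 - 2*v - 15) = (v - 5)*(v - 3)*(v + 3)*(v - 5)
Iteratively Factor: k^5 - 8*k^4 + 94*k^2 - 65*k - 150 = (k + 3)*(k^4 - 11*k^3 + 33*k^2 - 5*k - 50) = (k - 5)*(k + 3)*(k^3 - 6*k^2 + 3*k + 10) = (k - 5)^2*(k + 3)*(k^2 - k - 2) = (k - 5)^2*(k - 2)*(k + 3)*(k + 1)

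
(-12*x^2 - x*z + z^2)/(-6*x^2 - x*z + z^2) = (12*x^2 + x*z - z^2)/(6*x^2 + x*z - z^2)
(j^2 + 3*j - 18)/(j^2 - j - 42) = (j - 3)/(j - 7)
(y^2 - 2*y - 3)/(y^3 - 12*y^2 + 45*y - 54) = (y + 1)/(y^2 - 9*y + 18)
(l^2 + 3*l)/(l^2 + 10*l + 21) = l/(l + 7)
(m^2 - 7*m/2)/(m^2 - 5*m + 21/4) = 2*m/(2*m - 3)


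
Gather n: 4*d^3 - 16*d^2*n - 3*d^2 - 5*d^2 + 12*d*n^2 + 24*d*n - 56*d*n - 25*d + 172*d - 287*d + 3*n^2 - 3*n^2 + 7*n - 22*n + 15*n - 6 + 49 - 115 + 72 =4*d^3 - 8*d^2 + 12*d*n^2 - 140*d + n*(-16*d^2 - 32*d)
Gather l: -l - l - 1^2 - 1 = -2*l - 2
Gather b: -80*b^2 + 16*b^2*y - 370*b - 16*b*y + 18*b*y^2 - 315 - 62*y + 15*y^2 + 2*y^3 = b^2*(16*y - 80) + b*(18*y^2 - 16*y - 370) + 2*y^3 + 15*y^2 - 62*y - 315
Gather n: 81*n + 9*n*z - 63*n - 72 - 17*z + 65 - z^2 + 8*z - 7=n*(9*z + 18) - z^2 - 9*z - 14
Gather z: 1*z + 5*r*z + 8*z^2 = 8*z^2 + z*(5*r + 1)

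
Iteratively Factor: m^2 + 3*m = (m + 3)*(m)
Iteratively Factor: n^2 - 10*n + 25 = (n - 5)*(n - 5)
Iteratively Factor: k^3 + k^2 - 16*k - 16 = (k + 4)*(k^2 - 3*k - 4) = (k + 1)*(k + 4)*(k - 4)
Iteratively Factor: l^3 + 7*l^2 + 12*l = (l + 4)*(l^2 + 3*l) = l*(l + 4)*(l + 3)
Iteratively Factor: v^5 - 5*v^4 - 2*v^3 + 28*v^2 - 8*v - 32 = (v - 2)*(v^4 - 3*v^3 - 8*v^2 + 12*v + 16) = (v - 2)*(v + 1)*(v^3 - 4*v^2 - 4*v + 16) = (v - 2)^2*(v + 1)*(v^2 - 2*v - 8) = (v - 4)*(v - 2)^2*(v + 1)*(v + 2)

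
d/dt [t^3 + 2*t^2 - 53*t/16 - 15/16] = 3*t^2 + 4*t - 53/16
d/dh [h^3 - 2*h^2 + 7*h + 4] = 3*h^2 - 4*h + 7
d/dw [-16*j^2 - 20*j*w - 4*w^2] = -20*j - 8*w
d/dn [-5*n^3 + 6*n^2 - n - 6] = -15*n^2 + 12*n - 1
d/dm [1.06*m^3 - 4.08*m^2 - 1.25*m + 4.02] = 3.18*m^2 - 8.16*m - 1.25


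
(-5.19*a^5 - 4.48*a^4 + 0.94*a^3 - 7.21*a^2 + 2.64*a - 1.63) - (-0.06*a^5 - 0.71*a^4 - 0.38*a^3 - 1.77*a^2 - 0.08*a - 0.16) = -5.13*a^5 - 3.77*a^4 + 1.32*a^3 - 5.44*a^2 + 2.72*a - 1.47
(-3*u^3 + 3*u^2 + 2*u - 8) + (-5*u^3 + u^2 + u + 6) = -8*u^3 + 4*u^2 + 3*u - 2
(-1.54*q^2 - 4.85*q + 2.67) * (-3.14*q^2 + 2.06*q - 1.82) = 4.8356*q^4 + 12.0566*q^3 - 15.572*q^2 + 14.3272*q - 4.8594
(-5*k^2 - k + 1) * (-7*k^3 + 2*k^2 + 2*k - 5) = 35*k^5 - 3*k^4 - 19*k^3 + 25*k^2 + 7*k - 5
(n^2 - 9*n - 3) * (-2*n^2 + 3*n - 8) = -2*n^4 + 21*n^3 - 29*n^2 + 63*n + 24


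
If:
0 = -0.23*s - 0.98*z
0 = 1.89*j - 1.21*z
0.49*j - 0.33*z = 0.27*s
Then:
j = 0.00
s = 0.00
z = 0.00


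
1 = 1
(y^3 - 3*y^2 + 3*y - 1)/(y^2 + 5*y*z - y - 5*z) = (y^2 - 2*y + 1)/(y + 5*z)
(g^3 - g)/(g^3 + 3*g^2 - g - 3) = g/(g + 3)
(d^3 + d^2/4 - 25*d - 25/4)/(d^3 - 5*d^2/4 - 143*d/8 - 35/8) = 2*(d + 5)/(2*d + 7)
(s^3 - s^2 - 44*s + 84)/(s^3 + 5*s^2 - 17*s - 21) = (s^2 - 8*s + 12)/(s^2 - 2*s - 3)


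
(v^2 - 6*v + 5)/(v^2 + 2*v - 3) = (v - 5)/(v + 3)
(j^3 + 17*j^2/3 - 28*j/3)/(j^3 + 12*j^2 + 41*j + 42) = j*(3*j - 4)/(3*(j^2 + 5*j + 6))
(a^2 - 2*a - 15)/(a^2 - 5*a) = (a + 3)/a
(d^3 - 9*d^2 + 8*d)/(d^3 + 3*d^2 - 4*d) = (d - 8)/(d + 4)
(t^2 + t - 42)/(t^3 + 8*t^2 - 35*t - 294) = 1/(t + 7)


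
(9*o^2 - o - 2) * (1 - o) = -9*o^3 + 10*o^2 + o - 2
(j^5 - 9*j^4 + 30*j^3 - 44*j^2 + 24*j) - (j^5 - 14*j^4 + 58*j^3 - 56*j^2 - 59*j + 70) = 5*j^4 - 28*j^3 + 12*j^2 + 83*j - 70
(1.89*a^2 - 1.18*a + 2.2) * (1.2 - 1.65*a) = -3.1185*a^3 + 4.215*a^2 - 5.046*a + 2.64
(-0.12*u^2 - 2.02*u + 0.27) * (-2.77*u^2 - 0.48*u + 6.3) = 0.3324*u^4 + 5.653*u^3 - 0.5343*u^2 - 12.8556*u + 1.701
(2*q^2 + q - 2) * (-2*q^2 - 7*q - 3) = -4*q^4 - 16*q^3 - 9*q^2 + 11*q + 6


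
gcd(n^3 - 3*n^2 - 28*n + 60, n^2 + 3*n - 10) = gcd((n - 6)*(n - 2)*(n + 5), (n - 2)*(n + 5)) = n^2 + 3*n - 10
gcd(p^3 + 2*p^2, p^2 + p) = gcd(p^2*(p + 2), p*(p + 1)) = p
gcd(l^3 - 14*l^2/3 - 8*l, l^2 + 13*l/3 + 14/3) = 1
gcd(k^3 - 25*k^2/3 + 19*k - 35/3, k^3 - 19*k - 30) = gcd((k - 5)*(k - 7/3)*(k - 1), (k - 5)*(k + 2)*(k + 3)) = k - 5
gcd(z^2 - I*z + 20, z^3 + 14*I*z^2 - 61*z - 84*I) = z + 4*I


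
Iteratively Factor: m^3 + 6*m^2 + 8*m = (m)*(m^2 + 6*m + 8) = m*(m + 2)*(m + 4)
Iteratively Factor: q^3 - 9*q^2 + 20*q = (q - 4)*(q^2 - 5*q) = (q - 5)*(q - 4)*(q)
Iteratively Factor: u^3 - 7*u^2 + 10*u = (u - 5)*(u^2 - 2*u) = u*(u - 5)*(u - 2)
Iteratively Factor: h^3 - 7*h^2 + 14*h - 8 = (h - 4)*(h^2 - 3*h + 2) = (h - 4)*(h - 2)*(h - 1)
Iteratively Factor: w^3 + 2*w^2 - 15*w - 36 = (w + 3)*(w^2 - w - 12) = (w - 4)*(w + 3)*(w + 3)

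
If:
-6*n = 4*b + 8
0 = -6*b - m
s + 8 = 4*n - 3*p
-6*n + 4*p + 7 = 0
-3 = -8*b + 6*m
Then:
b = 3/44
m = -9/22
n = -91/66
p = -42/11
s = -68/33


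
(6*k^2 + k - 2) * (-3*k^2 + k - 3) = -18*k^4 + 3*k^3 - 11*k^2 - 5*k + 6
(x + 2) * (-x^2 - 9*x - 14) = -x^3 - 11*x^2 - 32*x - 28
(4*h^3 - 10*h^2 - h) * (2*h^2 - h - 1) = 8*h^5 - 24*h^4 + 4*h^3 + 11*h^2 + h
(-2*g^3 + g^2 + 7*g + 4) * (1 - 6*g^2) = 12*g^5 - 6*g^4 - 44*g^3 - 23*g^2 + 7*g + 4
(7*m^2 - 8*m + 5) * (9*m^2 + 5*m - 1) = 63*m^4 - 37*m^3 - 2*m^2 + 33*m - 5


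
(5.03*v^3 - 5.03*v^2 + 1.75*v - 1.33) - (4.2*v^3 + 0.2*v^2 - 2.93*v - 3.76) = 0.83*v^3 - 5.23*v^2 + 4.68*v + 2.43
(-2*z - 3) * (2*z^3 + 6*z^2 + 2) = -4*z^4 - 18*z^3 - 18*z^2 - 4*z - 6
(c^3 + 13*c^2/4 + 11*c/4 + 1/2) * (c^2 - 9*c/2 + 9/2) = c^5 - 5*c^4/4 - 59*c^3/8 + 11*c^2/4 + 81*c/8 + 9/4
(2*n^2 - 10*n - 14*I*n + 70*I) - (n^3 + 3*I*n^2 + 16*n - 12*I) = -n^3 + 2*n^2 - 3*I*n^2 - 26*n - 14*I*n + 82*I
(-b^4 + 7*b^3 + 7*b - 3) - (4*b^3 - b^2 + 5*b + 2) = -b^4 + 3*b^3 + b^2 + 2*b - 5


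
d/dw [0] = 0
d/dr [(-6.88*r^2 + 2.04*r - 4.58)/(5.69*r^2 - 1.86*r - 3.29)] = (1.1892*r^2 + 97.3908*r - 15.2304)/(32.3761*r^4 - 21.1668*r^3 - 33.9806*r^2 + 12.2388*r + 10.8241)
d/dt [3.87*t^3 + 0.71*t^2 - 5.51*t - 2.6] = 11.61*t^2 + 1.42*t - 5.51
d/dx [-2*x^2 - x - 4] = -4*x - 1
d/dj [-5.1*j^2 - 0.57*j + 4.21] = -10.2*j - 0.57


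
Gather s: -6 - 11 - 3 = -20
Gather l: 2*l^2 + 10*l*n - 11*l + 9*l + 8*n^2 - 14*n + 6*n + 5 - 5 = 2*l^2 + l*(10*n - 2) + 8*n^2 - 8*n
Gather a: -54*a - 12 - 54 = -54*a - 66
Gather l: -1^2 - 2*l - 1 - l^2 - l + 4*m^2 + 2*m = -l^2 - 3*l + 4*m^2 + 2*m - 2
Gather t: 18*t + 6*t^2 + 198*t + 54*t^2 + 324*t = 60*t^2 + 540*t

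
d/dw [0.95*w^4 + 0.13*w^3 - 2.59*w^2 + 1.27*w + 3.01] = 3.8*w^3 + 0.39*w^2 - 5.18*w + 1.27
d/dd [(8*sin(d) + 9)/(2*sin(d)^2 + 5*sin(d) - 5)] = (-36*sin(d) + 8*cos(2*d) - 93)*cos(d)/(5*sin(d) - cos(2*d) - 4)^2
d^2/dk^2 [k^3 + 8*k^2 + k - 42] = 6*k + 16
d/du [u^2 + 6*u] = 2*u + 6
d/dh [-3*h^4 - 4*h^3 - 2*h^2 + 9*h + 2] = -12*h^3 - 12*h^2 - 4*h + 9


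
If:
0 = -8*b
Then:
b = 0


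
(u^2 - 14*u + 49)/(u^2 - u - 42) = (u - 7)/(u + 6)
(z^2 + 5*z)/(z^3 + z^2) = (z + 5)/(z*(z + 1))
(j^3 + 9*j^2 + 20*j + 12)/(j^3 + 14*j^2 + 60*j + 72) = (j + 1)/(j + 6)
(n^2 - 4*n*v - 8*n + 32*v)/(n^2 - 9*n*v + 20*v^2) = (8 - n)/(-n + 5*v)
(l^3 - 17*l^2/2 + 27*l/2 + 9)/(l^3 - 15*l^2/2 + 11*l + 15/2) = (l - 6)/(l - 5)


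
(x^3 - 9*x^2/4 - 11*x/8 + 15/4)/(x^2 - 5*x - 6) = (-8*x^3 + 18*x^2 + 11*x - 30)/(8*(-x^2 + 5*x + 6))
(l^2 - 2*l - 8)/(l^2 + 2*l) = (l - 4)/l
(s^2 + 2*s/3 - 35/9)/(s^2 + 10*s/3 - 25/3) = (s + 7/3)/(s + 5)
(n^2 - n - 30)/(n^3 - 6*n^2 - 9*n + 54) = (n + 5)/(n^2 - 9)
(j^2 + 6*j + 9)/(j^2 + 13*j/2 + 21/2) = 2*(j + 3)/(2*j + 7)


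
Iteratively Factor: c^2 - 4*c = (c - 4)*(c)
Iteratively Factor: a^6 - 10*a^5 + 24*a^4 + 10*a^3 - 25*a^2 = (a + 1)*(a^5 - 11*a^4 + 35*a^3 - 25*a^2) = a*(a + 1)*(a^4 - 11*a^3 + 35*a^2 - 25*a) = a^2*(a + 1)*(a^3 - 11*a^2 + 35*a - 25) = a^2*(a - 5)*(a + 1)*(a^2 - 6*a + 5) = a^2*(a - 5)*(a - 1)*(a + 1)*(a - 5)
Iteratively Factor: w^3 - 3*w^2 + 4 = (w + 1)*(w^2 - 4*w + 4) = (w - 2)*(w + 1)*(w - 2)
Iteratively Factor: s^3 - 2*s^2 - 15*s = (s)*(s^2 - 2*s - 15) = s*(s + 3)*(s - 5)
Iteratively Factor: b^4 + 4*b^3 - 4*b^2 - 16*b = (b + 4)*(b^3 - 4*b) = (b + 2)*(b + 4)*(b^2 - 2*b) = (b - 2)*(b + 2)*(b + 4)*(b)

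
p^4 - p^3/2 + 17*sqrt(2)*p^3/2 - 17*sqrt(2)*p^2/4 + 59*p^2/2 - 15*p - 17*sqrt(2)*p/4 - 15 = (p - 1)*(p + 1/2)*(p + 5*sqrt(2)/2)*(p + 6*sqrt(2))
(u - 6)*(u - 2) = u^2 - 8*u + 12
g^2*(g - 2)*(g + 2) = g^4 - 4*g^2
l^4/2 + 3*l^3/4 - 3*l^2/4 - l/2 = l*(l/2 + 1)*(l - 1)*(l + 1/2)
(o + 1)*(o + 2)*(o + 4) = o^3 + 7*o^2 + 14*o + 8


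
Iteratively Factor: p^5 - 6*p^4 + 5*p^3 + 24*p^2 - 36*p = (p - 2)*(p^4 - 4*p^3 - 3*p^2 + 18*p) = (p - 3)*(p - 2)*(p^3 - p^2 - 6*p) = p*(p - 3)*(p - 2)*(p^2 - p - 6) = p*(p - 3)*(p - 2)*(p + 2)*(p - 3)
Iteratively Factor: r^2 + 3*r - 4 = (r + 4)*(r - 1)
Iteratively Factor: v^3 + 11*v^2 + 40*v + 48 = (v + 3)*(v^2 + 8*v + 16) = (v + 3)*(v + 4)*(v + 4)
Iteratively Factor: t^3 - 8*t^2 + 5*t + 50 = (t + 2)*(t^2 - 10*t + 25) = (t - 5)*(t + 2)*(t - 5)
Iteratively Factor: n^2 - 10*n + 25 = (n - 5)*(n - 5)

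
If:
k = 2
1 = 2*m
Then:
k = 2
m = 1/2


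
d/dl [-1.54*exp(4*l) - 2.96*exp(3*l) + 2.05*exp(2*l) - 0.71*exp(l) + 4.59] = (-6.16*exp(3*l) - 8.88*exp(2*l) + 4.1*exp(l) - 0.71)*exp(l)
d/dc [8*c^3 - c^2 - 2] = 2*c*(12*c - 1)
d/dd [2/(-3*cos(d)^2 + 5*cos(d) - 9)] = 2*(5 - 6*cos(d))*sin(d)/(3*cos(d)^2 - 5*cos(d) + 9)^2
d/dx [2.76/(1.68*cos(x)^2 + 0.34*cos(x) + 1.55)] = (9.2736*cos(x) + 0.9384)*sin(x)/(1.68*cos(x)^2 + 0.34*cos(x) + 1.55)^2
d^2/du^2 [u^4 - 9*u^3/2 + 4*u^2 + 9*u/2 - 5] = 12*u^2 - 27*u + 8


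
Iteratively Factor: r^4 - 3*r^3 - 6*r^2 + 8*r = (r)*(r^3 - 3*r^2 - 6*r + 8) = r*(r - 1)*(r^2 - 2*r - 8) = r*(r - 4)*(r - 1)*(r + 2)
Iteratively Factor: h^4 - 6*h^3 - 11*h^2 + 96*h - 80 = (h + 4)*(h^3 - 10*h^2 + 29*h - 20) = (h - 1)*(h + 4)*(h^2 - 9*h + 20) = (h - 4)*(h - 1)*(h + 4)*(h - 5)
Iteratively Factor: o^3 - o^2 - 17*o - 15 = (o + 3)*(o^2 - 4*o - 5) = (o - 5)*(o + 3)*(o + 1)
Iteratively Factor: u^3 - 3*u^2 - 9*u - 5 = (u + 1)*(u^2 - 4*u - 5) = (u - 5)*(u + 1)*(u + 1)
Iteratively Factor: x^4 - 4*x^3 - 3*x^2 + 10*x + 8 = (x - 4)*(x^3 - 3*x - 2) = (x - 4)*(x + 1)*(x^2 - x - 2) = (x - 4)*(x - 2)*(x + 1)*(x + 1)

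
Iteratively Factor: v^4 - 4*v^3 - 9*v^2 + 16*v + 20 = (v - 5)*(v^3 + v^2 - 4*v - 4) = (v - 5)*(v + 2)*(v^2 - v - 2) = (v - 5)*(v - 2)*(v + 2)*(v + 1)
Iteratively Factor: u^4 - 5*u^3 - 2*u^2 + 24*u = (u - 3)*(u^3 - 2*u^2 - 8*u) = u*(u - 3)*(u^2 - 2*u - 8) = u*(u - 4)*(u - 3)*(u + 2)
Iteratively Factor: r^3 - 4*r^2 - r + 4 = (r + 1)*(r^2 - 5*r + 4) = (r - 4)*(r + 1)*(r - 1)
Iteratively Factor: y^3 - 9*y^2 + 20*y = (y)*(y^2 - 9*y + 20) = y*(y - 4)*(y - 5)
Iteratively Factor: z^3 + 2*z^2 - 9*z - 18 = (z + 2)*(z^2 - 9) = (z - 3)*(z + 2)*(z + 3)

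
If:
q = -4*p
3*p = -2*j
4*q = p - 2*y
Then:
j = -3*y/17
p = 2*y/17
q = -8*y/17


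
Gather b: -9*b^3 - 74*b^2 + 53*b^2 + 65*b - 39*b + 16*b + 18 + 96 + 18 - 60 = -9*b^3 - 21*b^2 + 42*b + 72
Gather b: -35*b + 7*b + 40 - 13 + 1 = 28 - 28*b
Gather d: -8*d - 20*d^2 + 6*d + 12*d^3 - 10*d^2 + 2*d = 12*d^3 - 30*d^2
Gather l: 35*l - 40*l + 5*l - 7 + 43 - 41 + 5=0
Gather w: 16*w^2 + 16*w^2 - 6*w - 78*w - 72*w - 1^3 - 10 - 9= 32*w^2 - 156*w - 20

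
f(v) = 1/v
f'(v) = -1/v^2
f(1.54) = 0.65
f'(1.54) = -0.42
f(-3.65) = -0.27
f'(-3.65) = -0.08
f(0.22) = 4.55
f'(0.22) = -20.66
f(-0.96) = -1.04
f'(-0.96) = -1.09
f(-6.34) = -0.16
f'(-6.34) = -0.02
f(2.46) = 0.41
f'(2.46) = -0.17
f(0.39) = 2.56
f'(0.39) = -6.57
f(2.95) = 0.34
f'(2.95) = -0.11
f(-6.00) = -0.17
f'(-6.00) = -0.03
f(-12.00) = -0.08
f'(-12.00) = -0.00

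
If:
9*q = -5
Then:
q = -5/9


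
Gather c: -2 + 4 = 2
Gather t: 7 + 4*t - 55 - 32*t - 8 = -28*t - 56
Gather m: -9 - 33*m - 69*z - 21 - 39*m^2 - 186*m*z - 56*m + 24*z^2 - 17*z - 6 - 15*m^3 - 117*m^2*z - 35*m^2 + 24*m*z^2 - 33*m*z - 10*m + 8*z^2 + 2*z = -15*m^3 + m^2*(-117*z - 74) + m*(24*z^2 - 219*z - 99) + 32*z^2 - 84*z - 36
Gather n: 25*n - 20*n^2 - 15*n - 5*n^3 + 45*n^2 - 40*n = -5*n^3 + 25*n^2 - 30*n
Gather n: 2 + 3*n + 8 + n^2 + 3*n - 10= n^2 + 6*n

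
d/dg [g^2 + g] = 2*g + 1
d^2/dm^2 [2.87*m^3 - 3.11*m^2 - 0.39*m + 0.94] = 17.22*m - 6.22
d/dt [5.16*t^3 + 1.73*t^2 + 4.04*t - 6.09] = 15.48*t^2 + 3.46*t + 4.04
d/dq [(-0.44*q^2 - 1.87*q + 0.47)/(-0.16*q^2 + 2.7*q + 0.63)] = (-1.4872*q^2 - 0.404*q - 2.4471)/(0.0256*q^4 - 0.864*q^3 + 7.0884*q^2 + 3.402*q + 0.3969)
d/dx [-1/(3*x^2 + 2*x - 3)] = 2*(3*x + 1)/(3*x^2 + 2*x - 3)^2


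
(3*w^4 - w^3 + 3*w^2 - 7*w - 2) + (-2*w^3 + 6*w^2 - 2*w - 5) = 3*w^4 - 3*w^3 + 9*w^2 - 9*w - 7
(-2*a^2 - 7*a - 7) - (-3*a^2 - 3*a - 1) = a^2 - 4*a - 6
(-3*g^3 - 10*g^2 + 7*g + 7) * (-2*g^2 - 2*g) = 6*g^5 + 26*g^4 + 6*g^3 - 28*g^2 - 14*g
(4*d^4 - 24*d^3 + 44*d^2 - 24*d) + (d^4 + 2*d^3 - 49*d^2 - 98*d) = 5*d^4 - 22*d^3 - 5*d^2 - 122*d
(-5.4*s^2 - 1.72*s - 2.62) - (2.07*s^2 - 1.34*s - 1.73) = -7.47*s^2 - 0.38*s - 0.89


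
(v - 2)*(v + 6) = v^2 + 4*v - 12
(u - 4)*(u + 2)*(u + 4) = u^3 + 2*u^2 - 16*u - 32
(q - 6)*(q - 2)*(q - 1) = q^3 - 9*q^2 + 20*q - 12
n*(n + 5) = n^2 + 5*n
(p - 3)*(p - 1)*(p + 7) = p^3 + 3*p^2 - 25*p + 21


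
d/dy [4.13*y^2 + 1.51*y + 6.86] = 8.26*y + 1.51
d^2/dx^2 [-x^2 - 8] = -2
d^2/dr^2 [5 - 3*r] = 0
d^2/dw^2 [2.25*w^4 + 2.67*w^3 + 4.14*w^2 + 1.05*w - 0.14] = 27.0*w^2 + 16.02*w + 8.28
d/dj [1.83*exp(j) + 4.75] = 1.83*exp(j)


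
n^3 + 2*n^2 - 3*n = n*(n - 1)*(n + 3)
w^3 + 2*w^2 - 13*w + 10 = (w - 2)*(w - 1)*(w + 5)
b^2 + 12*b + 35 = (b + 5)*(b + 7)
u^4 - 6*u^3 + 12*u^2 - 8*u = u*(u - 2)^3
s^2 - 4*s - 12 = (s - 6)*(s + 2)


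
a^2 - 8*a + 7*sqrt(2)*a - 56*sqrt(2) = (a - 8)*(a + 7*sqrt(2))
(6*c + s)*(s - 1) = 6*c*s - 6*c + s^2 - s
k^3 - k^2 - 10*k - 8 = (k - 4)*(k + 1)*(k + 2)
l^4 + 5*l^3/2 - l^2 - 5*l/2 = l*(l - 1)*(l + 1)*(l + 5/2)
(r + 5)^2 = r^2 + 10*r + 25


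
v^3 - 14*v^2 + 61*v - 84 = (v - 7)*(v - 4)*(v - 3)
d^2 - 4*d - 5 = (d - 5)*(d + 1)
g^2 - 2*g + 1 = (g - 1)^2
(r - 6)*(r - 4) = r^2 - 10*r + 24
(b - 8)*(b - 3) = b^2 - 11*b + 24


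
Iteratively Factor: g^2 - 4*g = (g)*(g - 4)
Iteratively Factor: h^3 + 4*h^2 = (h + 4)*(h^2) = h*(h + 4)*(h)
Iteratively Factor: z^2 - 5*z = (z - 5)*(z)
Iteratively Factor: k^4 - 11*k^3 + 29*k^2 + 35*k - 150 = (k - 3)*(k^3 - 8*k^2 + 5*k + 50) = (k - 5)*(k - 3)*(k^2 - 3*k - 10) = (k - 5)*(k - 3)*(k + 2)*(k - 5)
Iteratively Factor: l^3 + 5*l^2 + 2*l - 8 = (l - 1)*(l^2 + 6*l + 8) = (l - 1)*(l + 2)*(l + 4)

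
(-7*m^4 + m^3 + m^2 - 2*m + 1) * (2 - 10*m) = 70*m^5 - 24*m^4 - 8*m^3 + 22*m^2 - 14*m + 2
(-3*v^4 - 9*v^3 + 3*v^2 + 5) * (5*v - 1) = -15*v^5 - 42*v^4 + 24*v^3 - 3*v^2 + 25*v - 5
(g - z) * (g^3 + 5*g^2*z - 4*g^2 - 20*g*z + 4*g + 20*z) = g^4 + 4*g^3*z - 4*g^3 - 5*g^2*z^2 - 16*g^2*z + 4*g^2 + 20*g*z^2 + 16*g*z - 20*z^2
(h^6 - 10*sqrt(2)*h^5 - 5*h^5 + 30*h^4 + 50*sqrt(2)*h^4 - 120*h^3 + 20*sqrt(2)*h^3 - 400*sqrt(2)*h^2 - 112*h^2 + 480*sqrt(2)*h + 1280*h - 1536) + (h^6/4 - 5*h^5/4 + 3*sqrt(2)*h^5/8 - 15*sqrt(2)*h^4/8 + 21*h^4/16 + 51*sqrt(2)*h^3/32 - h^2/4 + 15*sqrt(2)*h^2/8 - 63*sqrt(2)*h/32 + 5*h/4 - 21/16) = 5*h^6/4 - 77*sqrt(2)*h^5/8 - 25*h^5/4 + 501*h^4/16 + 385*sqrt(2)*h^4/8 - 120*h^3 + 691*sqrt(2)*h^3/32 - 3185*sqrt(2)*h^2/8 - 449*h^2/4 + 15297*sqrt(2)*h/32 + 5125*h/4 - 24597/16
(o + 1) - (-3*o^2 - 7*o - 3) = 3*o^2 + 8*o + 4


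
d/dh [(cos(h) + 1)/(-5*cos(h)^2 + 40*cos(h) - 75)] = (sin(h)^2 - 2*cos(h) + 22)*sin(h)/(5*(cos(h)^2 - 8*cos(h) + 15)^2)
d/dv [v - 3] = 1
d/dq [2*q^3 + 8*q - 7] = 6*q^2 + 8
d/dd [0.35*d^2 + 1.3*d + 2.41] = 0.7*d + 1.3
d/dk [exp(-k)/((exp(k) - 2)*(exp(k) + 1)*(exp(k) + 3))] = 2*(-2*exp(3*k) - 3*exp(2*k) + 5*exp(k) + 3)*exp(-k)/(exp(6*k) + 4*exp(5*k) - 6*exp(4*k) - 32*exp(3*k) + exp(2*k) + 60*exp(k) + 36)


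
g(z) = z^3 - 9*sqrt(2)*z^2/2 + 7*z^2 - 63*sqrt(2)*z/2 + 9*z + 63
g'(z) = 3*z^2 - 9*sqrt(2)*z + 14*z - 63*sqrt(2)/2 + 9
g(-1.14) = 102.87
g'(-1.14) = -33.10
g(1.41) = 16.95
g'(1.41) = -27.79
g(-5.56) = 108.43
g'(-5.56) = 50.12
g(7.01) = 189.54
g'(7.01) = 120.79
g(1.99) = 2.66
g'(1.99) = -21.14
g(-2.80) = 145.57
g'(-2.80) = -15.59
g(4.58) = 9.61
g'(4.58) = 33.21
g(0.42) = 48.26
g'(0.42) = -34.48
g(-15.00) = -2635.68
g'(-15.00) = 620.37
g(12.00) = 1456.02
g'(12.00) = 411.72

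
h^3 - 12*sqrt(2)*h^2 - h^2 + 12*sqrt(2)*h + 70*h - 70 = (h - 1)*(h - 7*sqrt(2))*(h - 5*sqrt(2))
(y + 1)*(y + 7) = y^2 + 8*y + 7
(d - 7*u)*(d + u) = d^2 - 6*d*u - 7*u^2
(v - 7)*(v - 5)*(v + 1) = v^3 - 11*v^2 + 23*v + 35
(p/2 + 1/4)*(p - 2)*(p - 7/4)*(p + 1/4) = p^4/2 - 3*p^3/2 + 13*p^2/32 + 69*p/64 + 7/32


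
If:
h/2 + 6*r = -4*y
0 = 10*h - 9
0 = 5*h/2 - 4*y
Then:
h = 9/10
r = -9/20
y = 9/16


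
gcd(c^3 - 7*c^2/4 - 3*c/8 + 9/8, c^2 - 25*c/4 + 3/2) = 1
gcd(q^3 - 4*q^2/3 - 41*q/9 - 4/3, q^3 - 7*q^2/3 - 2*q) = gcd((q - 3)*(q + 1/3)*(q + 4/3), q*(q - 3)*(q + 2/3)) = q - 3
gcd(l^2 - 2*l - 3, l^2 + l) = l + 1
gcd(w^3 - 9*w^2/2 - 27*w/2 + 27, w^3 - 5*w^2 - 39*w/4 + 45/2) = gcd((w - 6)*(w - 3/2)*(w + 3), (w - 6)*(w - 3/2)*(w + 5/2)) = w^2 - 15*w/2 + 9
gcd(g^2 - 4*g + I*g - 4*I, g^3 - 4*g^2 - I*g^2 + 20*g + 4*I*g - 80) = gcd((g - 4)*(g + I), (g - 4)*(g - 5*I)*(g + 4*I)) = g - 4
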